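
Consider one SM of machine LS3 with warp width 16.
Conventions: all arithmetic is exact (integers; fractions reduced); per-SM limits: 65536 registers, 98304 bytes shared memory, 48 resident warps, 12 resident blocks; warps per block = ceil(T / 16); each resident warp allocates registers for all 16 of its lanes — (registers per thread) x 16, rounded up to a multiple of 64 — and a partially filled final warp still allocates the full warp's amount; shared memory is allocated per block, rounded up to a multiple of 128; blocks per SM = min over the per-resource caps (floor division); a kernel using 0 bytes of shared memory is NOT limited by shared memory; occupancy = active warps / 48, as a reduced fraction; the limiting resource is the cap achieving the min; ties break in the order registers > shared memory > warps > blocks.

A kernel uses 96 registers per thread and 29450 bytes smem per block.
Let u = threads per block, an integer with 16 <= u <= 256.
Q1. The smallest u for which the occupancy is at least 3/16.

Answer: u = 33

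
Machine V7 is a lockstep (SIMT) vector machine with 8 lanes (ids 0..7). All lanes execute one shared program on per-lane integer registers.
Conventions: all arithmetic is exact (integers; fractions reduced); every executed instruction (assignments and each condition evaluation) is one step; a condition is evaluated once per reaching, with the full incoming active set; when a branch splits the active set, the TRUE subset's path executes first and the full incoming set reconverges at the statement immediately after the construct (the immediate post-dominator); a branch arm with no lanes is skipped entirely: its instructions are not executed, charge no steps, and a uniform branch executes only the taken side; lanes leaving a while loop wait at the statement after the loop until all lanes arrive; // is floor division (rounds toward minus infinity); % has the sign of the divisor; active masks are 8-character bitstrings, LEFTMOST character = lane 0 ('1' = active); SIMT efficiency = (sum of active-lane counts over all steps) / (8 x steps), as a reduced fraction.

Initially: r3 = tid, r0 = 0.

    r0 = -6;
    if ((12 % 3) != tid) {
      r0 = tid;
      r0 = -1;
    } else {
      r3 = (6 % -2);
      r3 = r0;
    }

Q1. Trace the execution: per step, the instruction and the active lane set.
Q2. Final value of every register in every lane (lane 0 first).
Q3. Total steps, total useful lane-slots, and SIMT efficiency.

step 0: r0 <- -6                     11111111
step 1: eval ((12 % 3) != tid)       11111111
step 2: r0 <- tid                    01111111
step 3: r0 <- -1                     01111111
step 4: r3 <- (6 % -2)               10000000
step 5: r3 <- r0                     10000000

Answer: 6 steps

r3: -6,1,2,3,4,5,6,7
r0: -6,-1,-1,-1,-1,-1,-1,-1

steps = 6; useful = 32; efficiency = 32/48 = 2/3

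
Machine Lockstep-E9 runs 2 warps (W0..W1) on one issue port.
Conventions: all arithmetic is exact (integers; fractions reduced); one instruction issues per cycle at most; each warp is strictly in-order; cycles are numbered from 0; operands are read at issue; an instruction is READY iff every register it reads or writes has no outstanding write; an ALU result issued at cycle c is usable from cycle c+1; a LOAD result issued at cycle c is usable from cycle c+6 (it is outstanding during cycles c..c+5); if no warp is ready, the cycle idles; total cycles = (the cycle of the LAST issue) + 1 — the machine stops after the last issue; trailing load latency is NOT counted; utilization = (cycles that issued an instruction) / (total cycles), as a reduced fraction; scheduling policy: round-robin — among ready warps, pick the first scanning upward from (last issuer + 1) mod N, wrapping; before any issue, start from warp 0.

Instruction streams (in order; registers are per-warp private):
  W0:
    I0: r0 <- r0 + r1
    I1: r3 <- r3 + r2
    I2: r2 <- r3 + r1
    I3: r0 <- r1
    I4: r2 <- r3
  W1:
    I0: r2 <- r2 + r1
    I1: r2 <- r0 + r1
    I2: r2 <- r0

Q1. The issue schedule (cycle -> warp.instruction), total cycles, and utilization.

cycle 0: W0.I0
cycle 1: W1.I0
cycle 2: W0.I1
cycle 3: W1.I1
cycle 4: W0.I2
cycle 5: W1.I2
cycle 6: W0.I3
cycle 7: W0.I4

Answer: 8 cycles, utilization 1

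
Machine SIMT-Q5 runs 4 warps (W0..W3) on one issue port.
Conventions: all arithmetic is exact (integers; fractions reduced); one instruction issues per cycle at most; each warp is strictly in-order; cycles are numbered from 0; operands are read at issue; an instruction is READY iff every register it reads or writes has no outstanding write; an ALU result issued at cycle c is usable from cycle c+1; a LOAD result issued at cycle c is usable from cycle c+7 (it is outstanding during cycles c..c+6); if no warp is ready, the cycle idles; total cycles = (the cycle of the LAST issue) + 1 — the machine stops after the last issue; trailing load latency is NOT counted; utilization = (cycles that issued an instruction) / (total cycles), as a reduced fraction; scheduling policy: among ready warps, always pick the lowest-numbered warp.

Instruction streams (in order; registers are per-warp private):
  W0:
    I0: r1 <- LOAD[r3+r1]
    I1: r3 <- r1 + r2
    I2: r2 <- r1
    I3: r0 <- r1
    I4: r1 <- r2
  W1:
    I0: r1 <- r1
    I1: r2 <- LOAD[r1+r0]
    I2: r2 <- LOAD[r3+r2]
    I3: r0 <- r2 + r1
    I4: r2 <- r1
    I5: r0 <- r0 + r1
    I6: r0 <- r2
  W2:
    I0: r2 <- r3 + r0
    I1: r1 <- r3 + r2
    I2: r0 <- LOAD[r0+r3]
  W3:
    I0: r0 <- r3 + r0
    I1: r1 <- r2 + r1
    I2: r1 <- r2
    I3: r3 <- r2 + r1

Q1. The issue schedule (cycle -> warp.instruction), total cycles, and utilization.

cycle 0: W0.I0
cycle 1: W1.I0
cycle 2: W1.I1
cycle 3: W2.I0
cycle 4: W2.I1
cycle 5: W2.I2
cycle 6: W3.I0
cycle 7: W0.I1
cycle 8: W0.I2
cycle 9: W0.I3
cycle 10: W0.I4
cycle 11: W1.I2
cycle 12: W3.I1
cycle 13: W3.I2
cycle 14: W3.I3
cycle 15: idle
cycle 16: idle
cycle 17: idle
cycle 18: W1.I3
cycle 19: W1.I4
cycle 20: W1.I5
cycle 21: W1.I6

Answer: 22 cycles, utilization 19/22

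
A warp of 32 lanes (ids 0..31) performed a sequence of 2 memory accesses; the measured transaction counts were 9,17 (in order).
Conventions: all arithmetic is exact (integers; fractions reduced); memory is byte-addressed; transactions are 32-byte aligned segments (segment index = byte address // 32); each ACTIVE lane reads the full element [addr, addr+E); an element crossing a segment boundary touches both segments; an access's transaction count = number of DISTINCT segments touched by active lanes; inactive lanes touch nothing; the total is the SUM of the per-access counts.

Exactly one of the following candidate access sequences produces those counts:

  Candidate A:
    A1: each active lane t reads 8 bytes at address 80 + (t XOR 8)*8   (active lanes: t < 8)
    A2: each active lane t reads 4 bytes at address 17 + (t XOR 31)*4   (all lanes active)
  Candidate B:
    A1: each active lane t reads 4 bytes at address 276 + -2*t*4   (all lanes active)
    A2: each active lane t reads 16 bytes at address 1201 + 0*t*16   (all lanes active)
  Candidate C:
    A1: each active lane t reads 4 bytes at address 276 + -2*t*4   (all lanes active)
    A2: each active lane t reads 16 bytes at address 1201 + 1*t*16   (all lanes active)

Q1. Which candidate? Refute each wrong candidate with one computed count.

A: A1 gives 3 transactions, not 9
B: A2 gives 2 transactions, not 17
C: all counts match (9,17)

Answer: C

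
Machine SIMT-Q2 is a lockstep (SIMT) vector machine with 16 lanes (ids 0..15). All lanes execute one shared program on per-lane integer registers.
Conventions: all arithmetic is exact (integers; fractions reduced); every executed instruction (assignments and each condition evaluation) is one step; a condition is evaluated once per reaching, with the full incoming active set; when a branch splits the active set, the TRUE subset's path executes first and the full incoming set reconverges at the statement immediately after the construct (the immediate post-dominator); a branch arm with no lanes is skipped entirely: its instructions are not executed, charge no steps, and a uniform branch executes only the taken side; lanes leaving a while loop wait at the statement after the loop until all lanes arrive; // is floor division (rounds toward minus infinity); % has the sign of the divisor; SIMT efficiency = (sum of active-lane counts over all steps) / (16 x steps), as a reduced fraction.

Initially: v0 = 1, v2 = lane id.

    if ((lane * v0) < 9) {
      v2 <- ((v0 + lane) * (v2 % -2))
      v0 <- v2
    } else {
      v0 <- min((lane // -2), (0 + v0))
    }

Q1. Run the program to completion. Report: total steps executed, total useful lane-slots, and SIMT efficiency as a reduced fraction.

Answer: 4 steps, 41 useful, 41/64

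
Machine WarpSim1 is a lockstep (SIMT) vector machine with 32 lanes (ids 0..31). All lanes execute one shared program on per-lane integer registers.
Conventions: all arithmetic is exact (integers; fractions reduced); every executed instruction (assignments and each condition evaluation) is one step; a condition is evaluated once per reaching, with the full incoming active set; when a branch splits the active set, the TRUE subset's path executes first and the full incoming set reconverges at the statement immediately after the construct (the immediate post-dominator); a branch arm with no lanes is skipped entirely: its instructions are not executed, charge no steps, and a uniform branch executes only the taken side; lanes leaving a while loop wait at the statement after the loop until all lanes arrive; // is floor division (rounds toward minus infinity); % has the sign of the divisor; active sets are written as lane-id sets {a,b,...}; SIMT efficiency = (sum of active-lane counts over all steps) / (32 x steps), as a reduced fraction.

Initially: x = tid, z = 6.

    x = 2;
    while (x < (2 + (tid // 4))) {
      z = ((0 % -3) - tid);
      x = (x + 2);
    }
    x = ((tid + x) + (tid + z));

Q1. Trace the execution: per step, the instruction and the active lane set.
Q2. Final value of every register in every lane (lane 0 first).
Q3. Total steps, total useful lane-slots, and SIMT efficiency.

step 0: x <- 2                       {0,1,2,3,4,5,6,7,8,9,10,11,12,13,14,15,16,17,18,19,20,21,22,23,24,25,26,27,28,29,30,31}
step 1: eval (x < (2 + (tid // 4)))  {0,1,2,3,4,5,6,7,8,9,10,11,12,13,14,15,16,17,18,19,20,21,22,23,24,25,26,27,28,29,30,31}
step 2: z <- ((0 % -3) - tid)        {4,5,6,7,8,9,10,11,12,13,14,15,16,17,18,19,20,21,22,23,24,25,26,27,28,29,30,31}
step 3: x <- (x + 2)                 {4,5,6,7,8,9,10,11,12,13,14,15,16,17,18,19,20,21,22,23,24,25,26,27,28,29,30,31}
step 4: eval (x < (2 + (tid // 4)))  {4,5,6,7,8,9,10,11,12,13,14,15,16,17,18,19,20,21,22,23,24,25,26,27,28,29,30,31}
step 5: z <- ((0 % -3) - tid)        {12,13,14,15,16,17,18,19,20,21,22,23,24,25,26,27,28,29,30,31}
step 6: x <- (x + 2)                 {12,13,14,15,16,17,18,19,20,21,22,23,24,25,26,27,28,29,30,31}
step 7: eval (x < (2 + (tid // 4)))  {12,13,14,15,16,17,18,19,20,21,22,23,24,25,26,27,28,29,30,31}
step 8: z <- ((0 % -3) - tid)        {20,21,22,23,24,25,26,27,28,29,30,31}
step 9: x <- (x + 2)                 {20,21,22,23,24,25,26,27,28,29,30,31}
step 10: eval (x < (2 + (tid // 4)))  {20,21,22,23,24,25,26,27,28,29,30,31}
step 11: z <- ((0 % -3) - tid)        {28,29,30,31}
step 12: x <- (x + 2)                 {28,29,30,31}
step 13: eval (x < (2 + (tid // 4)))  {28,29,30,31}
step 14: x <- ((tid + x) + (tid + z)) {0,1,2,3,4,5,6,7,8,9,10,11,12,13,14,15,16,17,18,19,20,21,22,23,24,25,26,27,28,29,30,31}

Answer: 15 steps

x: 8,10,12,14,8,9,10,11,12,13,14,15,18,19,20,21,22,23,24,25,28,29,30,31,32,33,34,35,38,39,40,41
z: 6,6,6,6,-4,-5,-6,-7,-8,-9,-10,-11,-12,-13,-14,-15,-16,-17,-18,-19,-20,-21,-22,-23,-24,-25,-26,-27,-28,-29,-30,-31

steps = 15; useful = 288; efficiency = 288/480 = 3/5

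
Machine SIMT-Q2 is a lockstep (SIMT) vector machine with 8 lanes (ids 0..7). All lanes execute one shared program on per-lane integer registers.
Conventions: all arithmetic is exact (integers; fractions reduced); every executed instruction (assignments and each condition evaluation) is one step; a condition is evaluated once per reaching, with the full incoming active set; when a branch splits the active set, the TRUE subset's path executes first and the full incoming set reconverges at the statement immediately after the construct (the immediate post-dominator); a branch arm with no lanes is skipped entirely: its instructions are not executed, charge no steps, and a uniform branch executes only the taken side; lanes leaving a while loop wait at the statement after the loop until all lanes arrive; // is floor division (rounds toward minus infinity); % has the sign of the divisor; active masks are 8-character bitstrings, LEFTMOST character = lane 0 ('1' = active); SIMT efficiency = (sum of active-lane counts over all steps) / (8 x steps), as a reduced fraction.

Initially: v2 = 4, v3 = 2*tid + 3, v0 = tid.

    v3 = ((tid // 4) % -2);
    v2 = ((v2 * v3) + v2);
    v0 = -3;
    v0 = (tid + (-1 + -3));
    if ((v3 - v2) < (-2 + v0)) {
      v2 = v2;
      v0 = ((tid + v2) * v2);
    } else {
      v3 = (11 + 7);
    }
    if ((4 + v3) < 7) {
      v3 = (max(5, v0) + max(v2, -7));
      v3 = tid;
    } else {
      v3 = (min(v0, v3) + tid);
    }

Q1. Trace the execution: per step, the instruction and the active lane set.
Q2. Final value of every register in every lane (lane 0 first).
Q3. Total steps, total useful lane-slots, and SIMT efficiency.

step 0: v3 <- ((tid // 4) % -2)      11111111
step 1: v2 <- ((v2 * v3) + v2)       11111111
step 2: v0 <- -3                     11111111
step 3: v0 <- (tid + (-1 + -3))      11111111
step 4: eval ((v3 - v2) < (-2 + v0)) 11111111
step 5: v2 <- v2                     00010011
step 6: v0 <- ((tid + v2) * v2)      00010011
step 7: v3 <- (11 + 7)               11101100
step 8: eval ((4 + v3) < 7)          11111111
step 9: v3 <- (max(5, v0) + max(v2, -7)) 00010011
step 10: v3 <- tid                    00010011
step 11: v3 <- (min(v0, v3) + tid)    11101100

Answer: 12 steps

v2: 4,4,4,4,0,0,0,0
v3: -4,-2,0,3,4,6,6,7
v0: -4,-3,-2,28,0,1,0,0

steps = 12; useful = 70; efficiency = 70/96 = 35/48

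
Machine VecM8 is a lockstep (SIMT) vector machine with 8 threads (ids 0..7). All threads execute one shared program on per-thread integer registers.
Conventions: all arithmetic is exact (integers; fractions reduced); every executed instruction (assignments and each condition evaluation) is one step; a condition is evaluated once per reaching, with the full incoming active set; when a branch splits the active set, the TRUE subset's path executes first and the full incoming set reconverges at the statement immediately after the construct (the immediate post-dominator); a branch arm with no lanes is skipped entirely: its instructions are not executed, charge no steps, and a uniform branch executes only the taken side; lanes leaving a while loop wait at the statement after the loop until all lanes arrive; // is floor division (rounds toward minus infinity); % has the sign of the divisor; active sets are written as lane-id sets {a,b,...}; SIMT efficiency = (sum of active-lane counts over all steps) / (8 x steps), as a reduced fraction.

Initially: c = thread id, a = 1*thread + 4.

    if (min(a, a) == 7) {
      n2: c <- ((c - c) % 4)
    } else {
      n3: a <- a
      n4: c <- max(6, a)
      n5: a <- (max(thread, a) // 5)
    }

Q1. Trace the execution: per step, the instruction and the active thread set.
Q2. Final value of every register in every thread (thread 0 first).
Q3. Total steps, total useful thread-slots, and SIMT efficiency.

step 0: eval (min(a, a) == 7)        {0,1,2,3,4,5,6,7}
step 1: c <- ((c - c) % 4)           {3}
step 2: a <- a                       {0,1,2,4,5,6,7}
step 3: c <- max(6, a)               {0,1,2,4,5,6,7}
step 4: a <- (max(thread, a) // 5)   {0,1,2,4,5,6,7}

Answer: 5 steps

c: 6,6,6,0,8,9,10,11
a: 0,1,1,7,1,1,2,2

steps = 5; useful = 30; efficiency = 30/40 = 3/4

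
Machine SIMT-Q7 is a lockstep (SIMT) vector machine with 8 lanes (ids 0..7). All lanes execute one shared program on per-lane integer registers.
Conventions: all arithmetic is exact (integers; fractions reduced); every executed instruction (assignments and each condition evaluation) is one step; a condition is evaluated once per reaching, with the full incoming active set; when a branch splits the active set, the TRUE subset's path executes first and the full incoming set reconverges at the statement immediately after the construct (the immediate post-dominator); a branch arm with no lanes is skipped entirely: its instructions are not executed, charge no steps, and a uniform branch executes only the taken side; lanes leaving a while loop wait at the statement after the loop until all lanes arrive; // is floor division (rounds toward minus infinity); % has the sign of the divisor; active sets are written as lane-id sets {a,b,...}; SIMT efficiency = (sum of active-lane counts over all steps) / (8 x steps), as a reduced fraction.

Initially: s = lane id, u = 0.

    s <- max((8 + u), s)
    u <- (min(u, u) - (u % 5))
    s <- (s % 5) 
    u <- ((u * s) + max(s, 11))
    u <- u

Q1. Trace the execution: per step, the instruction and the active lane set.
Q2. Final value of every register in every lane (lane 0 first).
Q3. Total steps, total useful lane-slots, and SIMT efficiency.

step 0: s <- max((8 + u), s)         {0,1,2,3,4,5,6,7}
step 1: u <- (min(u, u) - (u % 5))   {0,1,2,3,4,5,6,7}
step 2: s <- (s % 5)                 {0,1,2,3,4,5,6,7}
step 3: u <- ((u * s) + max(s, 11))  {0,1,2,3,4,5,6,7}
step 4: u <- u                       {0,1,2,3,4,5,6,7}

Answer: 5 steps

s: 3,3,3,3,3,3,3,3
u: 11,11,11,11,11,11,11,11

steps = 5; useful = 40; efficiency = 40/40 = 1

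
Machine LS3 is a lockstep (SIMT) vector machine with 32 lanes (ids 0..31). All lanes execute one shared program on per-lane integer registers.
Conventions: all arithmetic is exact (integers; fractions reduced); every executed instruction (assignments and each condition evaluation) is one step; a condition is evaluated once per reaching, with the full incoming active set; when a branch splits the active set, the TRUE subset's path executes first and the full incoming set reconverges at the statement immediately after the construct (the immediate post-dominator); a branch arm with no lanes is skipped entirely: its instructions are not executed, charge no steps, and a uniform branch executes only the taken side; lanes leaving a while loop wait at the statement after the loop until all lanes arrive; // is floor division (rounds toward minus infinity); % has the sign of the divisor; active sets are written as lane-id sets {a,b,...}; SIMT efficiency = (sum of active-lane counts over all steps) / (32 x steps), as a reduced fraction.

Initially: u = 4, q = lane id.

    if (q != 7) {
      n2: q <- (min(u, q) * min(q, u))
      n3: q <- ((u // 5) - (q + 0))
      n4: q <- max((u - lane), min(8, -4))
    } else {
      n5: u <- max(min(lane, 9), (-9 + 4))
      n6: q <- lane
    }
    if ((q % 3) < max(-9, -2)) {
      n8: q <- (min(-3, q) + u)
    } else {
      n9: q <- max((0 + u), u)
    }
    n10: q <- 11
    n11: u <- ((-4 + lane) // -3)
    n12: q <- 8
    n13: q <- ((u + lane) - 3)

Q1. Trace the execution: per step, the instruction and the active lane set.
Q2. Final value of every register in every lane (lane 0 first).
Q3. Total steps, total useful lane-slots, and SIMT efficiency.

step 0: eval (q != 7)                {0,1,2,3,4,5,6,7,8,9,10,11,12,13,14,15,16,17,18,19,20,21,22,23,24,25,26,27,28,29,30,31}
step 1: q <- (min(u, q) * min(q, u)) {0,1,2,3,4,5,6,8,9,10,11,12,13,14,15,16,17,18,19,20,21,22,23,24,25,26,27,28,29,30,31}
step 2: q <- ((u // 5) - (q + 0))    {0,1,2,3,4,5,6,8,9,10,11,12,13,14,15,16,17,18,19,20,21,22,23,24,25,26,27,28,29,30,31}
step 3: q <- max((u - lane), min(8, -4)) {0,1,2,3,4,5,6,8,9,10,11,12,13,14,15,16,17,18,19,20,21,22,23,24,25,26,27,28,29,30,31}
step 4: u <- max(min(lane, 9), (-9 + 4)) {7}
step 5: q <- lane                    {7}
step 6: eval ((q % 3) < max(-9, -2)) {0,1,2,3,4,5,6,7,8,9,10,11,12,13,14,15,16,17,18,19,20,21,22,23,24,25,26,27,28,29,30,31}
step 7: q <- max((0 + u), u)         {0,1,2,3,4,5,6,7,8,9,10,11,12,13,14,15,16,17,18,19,20,21,22,23,24,25,26,27,28,29,30,31}
step 8: q <- 11                      {0,1,2,3,4,5,6,7,8,9,10,11,12,13,14,15,16,17,18,19,20,21,22,23,24,25,26,27,28,29,30,31}
step 9: u <- ((-4 + lane) // -3)     {0,1,2,3,4,5,6,7,8,9,10,11,12,13,14,15,16,17,18,19,20,21,22,23,24,25,26,27,28,29,30,31}
step 10: q <- 8                       {0,1,2,3,4,5,6,7,8,9,10,11,12,13,14,15,16,17,18,19,20,21,22,23,24,25,26,27,28,29,30,31}
step 11: q <- ((u + lane) - 3)        {0,1,2,3,4,5,6,7,8,9,10,11,12,13,14,15,16,17,18,19,20,21,22,23,24,25,26,27,28,29,30,31}

Answer: 12 steps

u: 1,1,0,0,0,-1,-1,-1,-2,-2,-2,-3,-3,-3,-4,-4,-4,-5,-5,-5,-6,-6,-6,-7,-7,-7,-8,-8,-8,-9,-9,-9
q: -2,-1,-1,0,1,1,2,3,3,4,5,5,6,7,7,8,9,9,10,11,11,12,13,13,14,15,15,16,17,17,18,19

steps = 12; useful = 319; efficiency = 319/384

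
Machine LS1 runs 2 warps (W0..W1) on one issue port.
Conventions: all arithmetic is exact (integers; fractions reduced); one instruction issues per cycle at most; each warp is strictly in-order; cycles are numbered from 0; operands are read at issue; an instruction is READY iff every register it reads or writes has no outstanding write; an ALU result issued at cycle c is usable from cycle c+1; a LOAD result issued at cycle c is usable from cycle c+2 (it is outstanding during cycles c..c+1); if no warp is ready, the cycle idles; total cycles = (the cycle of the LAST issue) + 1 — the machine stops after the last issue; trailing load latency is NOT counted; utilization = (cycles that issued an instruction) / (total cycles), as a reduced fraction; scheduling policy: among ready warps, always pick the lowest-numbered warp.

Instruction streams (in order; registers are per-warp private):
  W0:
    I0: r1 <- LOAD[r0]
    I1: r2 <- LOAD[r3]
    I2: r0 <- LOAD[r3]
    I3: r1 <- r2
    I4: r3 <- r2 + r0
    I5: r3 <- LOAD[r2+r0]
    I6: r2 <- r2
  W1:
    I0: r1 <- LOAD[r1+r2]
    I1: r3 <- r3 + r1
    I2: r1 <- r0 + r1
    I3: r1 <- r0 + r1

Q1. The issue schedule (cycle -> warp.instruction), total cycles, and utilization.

cycle 0: W0.I0
cycle 1: W0.I1
cycle 2: W0.I2
cycle 3: W0.I3
cycle 4: W0.I4
cycle 5: W0.I5
cycle 6: W0.I6
cycle 7: W1.I0
cycle 8: idle
cycle 9: W1.I1
cycle 10: W1.I2
cycle 11: W1.I3

Answer: 12 cycles, utilization 11/12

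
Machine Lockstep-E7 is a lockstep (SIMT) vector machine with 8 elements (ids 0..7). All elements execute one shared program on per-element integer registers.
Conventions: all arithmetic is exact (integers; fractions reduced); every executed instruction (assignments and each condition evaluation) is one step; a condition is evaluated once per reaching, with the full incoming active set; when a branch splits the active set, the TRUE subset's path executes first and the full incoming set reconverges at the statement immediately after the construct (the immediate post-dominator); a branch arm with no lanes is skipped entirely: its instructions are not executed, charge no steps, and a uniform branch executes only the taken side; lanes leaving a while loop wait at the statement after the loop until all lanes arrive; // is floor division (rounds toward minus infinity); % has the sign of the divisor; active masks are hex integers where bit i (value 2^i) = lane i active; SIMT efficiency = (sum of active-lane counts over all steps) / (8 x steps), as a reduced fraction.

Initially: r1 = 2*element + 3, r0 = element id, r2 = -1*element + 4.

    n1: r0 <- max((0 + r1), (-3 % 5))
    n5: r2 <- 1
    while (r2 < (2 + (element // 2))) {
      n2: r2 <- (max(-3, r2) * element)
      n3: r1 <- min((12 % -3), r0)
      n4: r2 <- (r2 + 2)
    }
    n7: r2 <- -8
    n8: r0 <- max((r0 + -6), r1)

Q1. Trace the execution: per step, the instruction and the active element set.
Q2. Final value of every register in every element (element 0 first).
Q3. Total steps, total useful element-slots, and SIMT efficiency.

step 0: r0 <- max((0 + r1), (-3 % 5)) 0xff
step 1: r2 <- 1                      0xff
step 2: eval (r2 < (2 + (element // 2))) 0xff
step 3: r2 <- (max(-3, r2) * element) 0xff
step 4: r1 <- min((12 % -3), r0)     0xff
step 5: r2 <- (r2 + 2)               0xff
step 6: eval (r2 < (2 + (element // 2))) 0xff
step 7: r2 <- -8                     0xff
step 8: r0 <- max((r0 + -6), r1)     0xff

Answer: 9 steps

r1: 0,0,0,0,0,0,0,0
r0: 0,0,1,3,5,7,9,11
r2: -8,-8,-8,-8,-8,-8,-8,-8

steps = 9; useful = 72; efficiency = 72/72 = 1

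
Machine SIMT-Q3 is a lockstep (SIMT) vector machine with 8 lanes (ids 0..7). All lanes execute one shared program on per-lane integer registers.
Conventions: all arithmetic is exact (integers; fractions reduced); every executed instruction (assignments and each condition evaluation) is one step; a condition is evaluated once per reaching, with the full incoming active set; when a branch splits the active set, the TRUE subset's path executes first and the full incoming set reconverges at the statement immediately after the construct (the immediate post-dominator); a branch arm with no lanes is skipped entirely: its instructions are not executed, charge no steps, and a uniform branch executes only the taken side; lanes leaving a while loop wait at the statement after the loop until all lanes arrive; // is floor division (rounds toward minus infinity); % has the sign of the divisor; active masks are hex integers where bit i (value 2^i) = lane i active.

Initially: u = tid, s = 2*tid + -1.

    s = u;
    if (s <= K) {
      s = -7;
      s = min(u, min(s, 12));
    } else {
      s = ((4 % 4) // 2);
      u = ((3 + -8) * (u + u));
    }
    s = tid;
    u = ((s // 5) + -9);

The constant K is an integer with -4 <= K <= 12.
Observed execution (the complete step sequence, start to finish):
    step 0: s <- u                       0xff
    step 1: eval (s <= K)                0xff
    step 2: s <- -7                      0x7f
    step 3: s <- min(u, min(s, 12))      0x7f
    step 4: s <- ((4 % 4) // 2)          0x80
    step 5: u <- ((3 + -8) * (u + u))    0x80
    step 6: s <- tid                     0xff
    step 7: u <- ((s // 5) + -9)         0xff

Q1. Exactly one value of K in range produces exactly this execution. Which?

Answer: K = 6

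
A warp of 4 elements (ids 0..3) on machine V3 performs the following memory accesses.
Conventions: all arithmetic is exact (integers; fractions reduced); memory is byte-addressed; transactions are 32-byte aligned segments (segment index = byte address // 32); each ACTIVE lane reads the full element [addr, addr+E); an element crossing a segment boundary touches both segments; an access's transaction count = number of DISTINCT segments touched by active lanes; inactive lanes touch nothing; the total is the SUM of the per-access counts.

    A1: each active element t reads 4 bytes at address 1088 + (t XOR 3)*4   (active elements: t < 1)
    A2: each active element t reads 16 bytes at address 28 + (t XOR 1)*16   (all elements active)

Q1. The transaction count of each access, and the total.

A1: 1 transaction
A2: 3 transactions

Answer: 1,3; total 4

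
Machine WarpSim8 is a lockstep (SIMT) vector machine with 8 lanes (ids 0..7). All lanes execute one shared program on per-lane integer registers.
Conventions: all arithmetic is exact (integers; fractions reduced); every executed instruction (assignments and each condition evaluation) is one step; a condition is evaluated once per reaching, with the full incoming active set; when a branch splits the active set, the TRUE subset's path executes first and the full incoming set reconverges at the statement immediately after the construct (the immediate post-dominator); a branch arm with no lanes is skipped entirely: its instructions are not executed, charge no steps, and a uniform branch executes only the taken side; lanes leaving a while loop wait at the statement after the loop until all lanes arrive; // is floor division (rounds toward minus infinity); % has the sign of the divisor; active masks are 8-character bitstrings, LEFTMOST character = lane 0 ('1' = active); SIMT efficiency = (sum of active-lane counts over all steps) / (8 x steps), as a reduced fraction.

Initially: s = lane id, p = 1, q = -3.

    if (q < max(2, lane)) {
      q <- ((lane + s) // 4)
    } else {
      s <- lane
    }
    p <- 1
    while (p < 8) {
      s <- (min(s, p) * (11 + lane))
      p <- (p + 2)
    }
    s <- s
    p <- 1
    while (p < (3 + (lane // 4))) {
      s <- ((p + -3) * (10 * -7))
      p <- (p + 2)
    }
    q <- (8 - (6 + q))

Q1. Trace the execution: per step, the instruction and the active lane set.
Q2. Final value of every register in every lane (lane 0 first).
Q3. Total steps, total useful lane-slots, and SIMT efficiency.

step 0: eval (q < max(2, lane))      11111111
step 1: q <- ((lane + s) // 4)       11111111
step 2: p <- 1                       11111111
step 3: eval (p < 8)                 11111111
step 4: s <- (min(s, p) * (11 + lane)) 11111111
step 5: p <- (p + 2)                 11111111
step 6: eval (p < 8)                 11111111
step 7: s <- (min(s, p) * (11 + lane)) 11111111
step 8: p <- (p + 2)                 11111111
step 9: eval (p < 8)                 11111111
step 10: s <- (min(s, p) * (11 + lane)) 11111111
step 11: p <- (p + 2)                 11111111
step 12: eval (p < 8)                 11111111
step 13: s <- (min(s, p) * (11 + lane)) 11111111
step 14: p <- (p + 2)                 11111111
step 15: eval (p < 8)                 11111111
step 16: s <- s                       11111111
step 17: p <- 1                       11111111
step 18: eval (p < (3 + (lane // 4))) 11111111
step 19: s <- ((p + -3) * (10 * -7))  11111111
step 20: p <- (p + 2)                 11111111
step 21: eval (p < (3 + (lane // 4))) 11111111
step 22: s <- ((p + -3) * (10 * -7))  00001111
step 23: p <- (p + 2)                 00001111
step 24: eval (p < (3 + (lane // 4))) 00001111
step 25: q <- (8 - (6 + q))           11111111

Answer: 26 steps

s: 140,140,140,140,0,0,0,0
p: 3,3,3,3,5,5,5,5
q: 2,2,1,1,0,0,-1,-1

steps = 26; useful = 196; efficiency = 196/208 = 49/52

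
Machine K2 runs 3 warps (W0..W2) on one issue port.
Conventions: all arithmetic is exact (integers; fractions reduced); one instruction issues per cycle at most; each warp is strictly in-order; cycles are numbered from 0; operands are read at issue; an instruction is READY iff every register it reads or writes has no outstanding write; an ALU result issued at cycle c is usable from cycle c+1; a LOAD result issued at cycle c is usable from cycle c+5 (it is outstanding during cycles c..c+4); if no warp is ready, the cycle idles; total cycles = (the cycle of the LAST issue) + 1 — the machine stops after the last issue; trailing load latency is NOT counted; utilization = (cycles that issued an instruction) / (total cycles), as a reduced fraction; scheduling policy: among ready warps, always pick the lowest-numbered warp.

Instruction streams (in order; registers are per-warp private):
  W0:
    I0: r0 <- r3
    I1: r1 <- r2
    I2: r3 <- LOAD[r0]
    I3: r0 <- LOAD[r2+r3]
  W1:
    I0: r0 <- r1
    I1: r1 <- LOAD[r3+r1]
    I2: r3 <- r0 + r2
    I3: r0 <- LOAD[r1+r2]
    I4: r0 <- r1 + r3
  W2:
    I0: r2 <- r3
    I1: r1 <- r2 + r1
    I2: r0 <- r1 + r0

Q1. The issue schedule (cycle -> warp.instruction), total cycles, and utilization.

cycle 0: W0.I0
cycle 1: W0.I1
cycle 2: W0.I2
cycle 3: W1.I0
cycle 4: W1.I1
cycle 5: W1.I2
cycle 6: W2.I0
cycle 7: W0.I3
cycle 8: W2.I1
cycle 9: W1.I3
cycle 10: W2.I2
cycle 11: idle
cycle 12: idle
cycle 13: idle
cycle 14: W1.I4

Answer: 15 cycles, utilization 4/5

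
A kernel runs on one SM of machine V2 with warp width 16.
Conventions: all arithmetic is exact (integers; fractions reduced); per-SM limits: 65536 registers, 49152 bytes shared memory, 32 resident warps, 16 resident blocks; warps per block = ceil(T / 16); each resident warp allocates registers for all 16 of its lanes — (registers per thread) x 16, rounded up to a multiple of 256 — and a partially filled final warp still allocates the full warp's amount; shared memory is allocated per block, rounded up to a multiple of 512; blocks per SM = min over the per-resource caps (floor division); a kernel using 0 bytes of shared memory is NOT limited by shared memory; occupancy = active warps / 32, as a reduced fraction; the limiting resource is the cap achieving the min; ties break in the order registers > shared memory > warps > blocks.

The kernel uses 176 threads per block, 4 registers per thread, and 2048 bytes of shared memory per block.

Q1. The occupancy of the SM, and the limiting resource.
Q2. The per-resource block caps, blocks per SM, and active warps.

Answer: occupancy 11/16, limited by warps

registers: 23 blocks
shared memory: 24 blocks
warps: 2 blocks
blocks: 16 blocks

Answer: 2 blocks, 22 active warps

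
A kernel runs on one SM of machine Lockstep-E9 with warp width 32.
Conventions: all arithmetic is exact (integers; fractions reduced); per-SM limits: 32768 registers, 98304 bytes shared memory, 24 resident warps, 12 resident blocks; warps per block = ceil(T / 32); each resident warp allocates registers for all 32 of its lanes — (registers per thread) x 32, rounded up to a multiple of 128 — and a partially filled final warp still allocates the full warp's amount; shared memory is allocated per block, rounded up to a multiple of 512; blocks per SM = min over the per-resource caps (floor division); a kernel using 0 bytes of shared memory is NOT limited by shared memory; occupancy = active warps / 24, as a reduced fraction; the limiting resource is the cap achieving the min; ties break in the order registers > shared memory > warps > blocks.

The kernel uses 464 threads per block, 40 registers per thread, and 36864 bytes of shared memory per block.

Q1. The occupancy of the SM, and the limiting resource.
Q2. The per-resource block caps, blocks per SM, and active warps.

Answer: occupancy 5/8, limited by registers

registers: 1 block
shared memory: 2 blocks
warps: 1 block
blocks: 12 blocks

Answer: 1 block, 15 active warps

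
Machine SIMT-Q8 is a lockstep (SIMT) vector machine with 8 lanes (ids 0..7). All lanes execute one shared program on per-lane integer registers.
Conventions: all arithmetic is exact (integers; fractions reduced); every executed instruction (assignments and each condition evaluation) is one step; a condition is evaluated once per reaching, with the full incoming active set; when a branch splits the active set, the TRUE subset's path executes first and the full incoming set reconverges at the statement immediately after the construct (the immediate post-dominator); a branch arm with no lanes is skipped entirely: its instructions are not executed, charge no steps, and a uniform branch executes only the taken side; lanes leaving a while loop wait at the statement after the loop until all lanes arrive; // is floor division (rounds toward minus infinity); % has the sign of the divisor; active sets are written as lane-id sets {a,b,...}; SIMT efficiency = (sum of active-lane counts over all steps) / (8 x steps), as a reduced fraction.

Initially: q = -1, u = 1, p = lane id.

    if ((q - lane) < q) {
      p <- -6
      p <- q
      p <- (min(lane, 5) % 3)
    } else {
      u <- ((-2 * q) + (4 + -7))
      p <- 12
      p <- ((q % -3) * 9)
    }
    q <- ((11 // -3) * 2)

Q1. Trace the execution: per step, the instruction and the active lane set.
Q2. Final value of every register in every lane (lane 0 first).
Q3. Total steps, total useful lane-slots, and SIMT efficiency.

step 0: eval ((q - lane) < q)        {0,1,2,3,4,5,6,7}
step 1: p <- -6                      {1,2,3,4,5,6,7}
step 2: p <- q                       {1,2,3,4,5,6,7}
step 3: p <- (min(lane, 5) % 3)      {1,2,3,4,5,6,7}
step 4: u <- ((-2 * q) + (4 + -7))   {0}
step 5: p <- 12                      {0}
step 6: p <- ((q % -3) * 9)          {0}
step 7: q <- ((11 // -3) * 2)        {0,1,2,3,4,5,6,7}

Answer: 8 steps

q: -8,-8,-8,-8,-8,-8,-8,-8
u: -1,1,1,1,1,1,1,1
p: -9,1,2,0,1,2,2,2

steps = 8; useful = 40; efficiency = 40/64 = 5/8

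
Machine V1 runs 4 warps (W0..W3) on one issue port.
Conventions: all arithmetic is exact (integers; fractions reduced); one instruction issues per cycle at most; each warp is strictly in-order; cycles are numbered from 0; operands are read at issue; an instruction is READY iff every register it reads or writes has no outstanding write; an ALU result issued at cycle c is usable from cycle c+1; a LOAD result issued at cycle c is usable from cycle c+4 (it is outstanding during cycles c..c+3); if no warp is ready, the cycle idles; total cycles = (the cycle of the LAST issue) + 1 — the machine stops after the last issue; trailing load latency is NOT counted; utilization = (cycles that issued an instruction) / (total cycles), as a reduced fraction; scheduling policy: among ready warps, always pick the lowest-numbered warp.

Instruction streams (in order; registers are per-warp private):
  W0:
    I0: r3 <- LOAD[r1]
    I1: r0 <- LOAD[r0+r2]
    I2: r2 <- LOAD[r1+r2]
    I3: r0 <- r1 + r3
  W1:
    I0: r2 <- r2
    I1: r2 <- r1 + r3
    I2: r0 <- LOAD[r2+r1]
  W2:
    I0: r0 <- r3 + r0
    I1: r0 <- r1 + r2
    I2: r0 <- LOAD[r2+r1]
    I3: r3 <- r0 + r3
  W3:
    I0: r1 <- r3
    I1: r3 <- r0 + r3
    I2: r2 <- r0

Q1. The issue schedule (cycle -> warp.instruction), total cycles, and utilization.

cycle 0: W0.I0
cycle 1: W0.I1
cycle 2: W0.I2
cycle 3: W1.I0
cycle 4: W1.I1
cycle 5: W0.I3
cycle 6: W1.I2
cycle 7: W2.I0
cycle 8: W2.I1
cycle 9: W2.I2
cycle 10: W3.I0
cycle 11: W3.I1
cycle 12: W3.I2
cycle 13: W2.I3

Answer: 14 cycles, utilization 1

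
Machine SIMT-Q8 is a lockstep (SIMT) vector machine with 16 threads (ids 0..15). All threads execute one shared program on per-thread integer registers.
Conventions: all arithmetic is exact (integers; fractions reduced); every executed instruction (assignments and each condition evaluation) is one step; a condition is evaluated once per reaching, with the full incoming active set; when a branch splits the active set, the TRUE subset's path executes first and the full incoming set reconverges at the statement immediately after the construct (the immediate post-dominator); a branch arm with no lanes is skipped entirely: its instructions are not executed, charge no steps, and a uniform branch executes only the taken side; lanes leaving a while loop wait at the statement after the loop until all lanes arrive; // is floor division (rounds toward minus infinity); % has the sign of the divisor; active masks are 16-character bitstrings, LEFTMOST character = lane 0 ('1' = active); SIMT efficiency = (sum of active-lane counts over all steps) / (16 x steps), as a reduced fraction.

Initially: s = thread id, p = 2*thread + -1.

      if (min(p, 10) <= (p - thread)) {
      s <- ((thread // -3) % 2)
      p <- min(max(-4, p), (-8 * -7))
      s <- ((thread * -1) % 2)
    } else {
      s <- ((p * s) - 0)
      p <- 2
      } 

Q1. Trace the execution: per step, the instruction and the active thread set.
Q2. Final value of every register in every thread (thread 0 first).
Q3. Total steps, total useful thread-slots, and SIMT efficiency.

step 0: eval (min(p, 10) <= (p - thread)) 1111111111111111
step 1: s <- ((thread // -3) % 2)    1000000000011111
step 2: p <- min(max(-4, p), (-8 * -7)) 1000000000011111
step 3: s <- ((thread * -1) % 2)     1000000000011111
step 4: s <- ((p * s) - 0)           0111111111100000
step 5: p <- 2                       0111111111100000

Answer: 6 steps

s: 0,1,6,15,28,45,66,91,120,153,190,1,0,1,0,1
p: -1,2,2,2,2,2,2,2,2,2,2,21,23,25,27,29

steps = 6; useful = 54; efficiency = 54/96 = 9/16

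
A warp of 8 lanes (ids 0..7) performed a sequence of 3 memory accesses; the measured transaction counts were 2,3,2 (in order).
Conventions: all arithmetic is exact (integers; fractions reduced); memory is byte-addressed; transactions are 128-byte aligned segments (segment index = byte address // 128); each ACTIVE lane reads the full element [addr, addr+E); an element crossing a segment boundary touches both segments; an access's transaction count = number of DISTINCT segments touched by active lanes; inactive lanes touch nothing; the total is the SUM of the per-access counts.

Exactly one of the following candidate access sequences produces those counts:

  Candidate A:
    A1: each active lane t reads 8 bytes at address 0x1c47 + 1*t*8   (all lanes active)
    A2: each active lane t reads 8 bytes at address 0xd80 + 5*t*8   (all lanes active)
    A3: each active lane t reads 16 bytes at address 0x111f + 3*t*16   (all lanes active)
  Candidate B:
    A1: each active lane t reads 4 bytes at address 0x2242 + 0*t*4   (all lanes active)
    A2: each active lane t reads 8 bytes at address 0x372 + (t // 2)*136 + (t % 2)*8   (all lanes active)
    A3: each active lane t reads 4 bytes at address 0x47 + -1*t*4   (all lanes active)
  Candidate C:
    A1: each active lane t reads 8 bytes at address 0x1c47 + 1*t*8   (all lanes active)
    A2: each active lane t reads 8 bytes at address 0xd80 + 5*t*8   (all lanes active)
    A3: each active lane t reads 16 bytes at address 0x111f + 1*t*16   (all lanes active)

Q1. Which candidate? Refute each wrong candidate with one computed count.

A: A3 gives 3 transactions, not 2
B: A1 gives 1 transaction, not 2
C: all counts match (2,3,2)

Answer: C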